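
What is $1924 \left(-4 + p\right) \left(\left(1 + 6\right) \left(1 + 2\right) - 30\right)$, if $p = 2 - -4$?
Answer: $-34632$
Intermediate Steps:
$p = 6$ ($p = 2 + 4 = 6$)
$1924 \left(-4 + p\right) \left(\left(1 + 6\right) \left(1 + 2\right) - 30\right) = 1924 \left(-4 + 6\right) \left(\left(1 + 6\right) \left(1 + 2\right) - 30\right) = 1924 \cdot 2 \left(7 \cdot 3 - 30\right) = 1924 \cdot 2 \left(21 - 30\right) = 1924 \cdot 2 \left(-9\right) = 1924 \left(-18\right) = -34632$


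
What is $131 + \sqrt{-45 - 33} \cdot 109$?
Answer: $131 + 109 i \sqrt{78} \approx 131.0 + 962.66 i$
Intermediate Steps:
$131 + \sqrt{-45 - 33} \cdot 109 = 131 + \sqrt{-78} \cdot 109 = 131 + i \sqrt{78} \cdot 109 = 131 + 109 i \sqrt{78}$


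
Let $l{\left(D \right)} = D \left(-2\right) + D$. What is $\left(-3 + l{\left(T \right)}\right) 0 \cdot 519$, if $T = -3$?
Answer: $0$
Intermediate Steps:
$l{\left(D \right)} = - D$ ($l{\left(D \right)} = - 2 D + D = - D$)
$\left(-3 + l{\left(T \right)}\right) 0 \cdot 519 = \left(-3 - -3\right) 0 \cdot 519 = \left(-3 + 3\right) 0 \cdot 519 = 0 \cdot 0 \cdot 519 = 0 \cdot 519 = 0$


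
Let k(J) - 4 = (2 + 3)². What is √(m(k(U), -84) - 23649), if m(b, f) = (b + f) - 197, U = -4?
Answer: I*√23901 ≈ 154.6*I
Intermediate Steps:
k(J) = 29 (k(J) = 4 + (2 + 3)² = 4 + 5² = 4 + 25 = 29)
m(b, f) = -197 + b + f
√(m(k(U), -84) - 23649) = √((-197 + 29 - 84) - 23649) = √(-252 - 23649) = √(-23901) = I*√23901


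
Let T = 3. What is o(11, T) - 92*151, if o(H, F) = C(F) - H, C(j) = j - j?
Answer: -13903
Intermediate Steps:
C(j) = 0
o(H, F) = -H (o(H, F) = 0 - H = -H)
o(11, T) - 92*151 = -1*11 - 92*151 = -11 - 13892 = -13903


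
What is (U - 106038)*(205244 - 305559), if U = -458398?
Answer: 56621397340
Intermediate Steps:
(U - 106038)*(205244 - 305559) = (-458398 - 106038)*(205244 - 305559) = -564436*(-100315) = 56621397340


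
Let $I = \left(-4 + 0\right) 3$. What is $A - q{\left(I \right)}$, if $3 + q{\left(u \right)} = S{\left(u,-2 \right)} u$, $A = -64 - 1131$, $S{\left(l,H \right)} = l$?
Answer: $-1336$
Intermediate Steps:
$I = -12$ ($I = \left(-4\right) 3 = -12$)
$A = -1195$ ($A = -64 - 1131 = -1195$)
$q{\left(u \right)} = -3 + u^{2}$ ($q{\left(u \right)} = -3 + u u = -3 + u^{2}$)
$A - q{\left(I \right)} = -1195 - \left(-3 + \left(-12\right)^{2}\right) = -1195 - \left(-3 + 144\right) = -1195 - 141 = -1336$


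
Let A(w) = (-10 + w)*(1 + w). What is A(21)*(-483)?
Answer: -116886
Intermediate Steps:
A(w) = (1 + w)*(-10 + w)
A(21)*(-483) = (-10 + 21² - 9*21)*(-483) = (-10 + 441 - 189)*(-483) = 242*(-483) = -116886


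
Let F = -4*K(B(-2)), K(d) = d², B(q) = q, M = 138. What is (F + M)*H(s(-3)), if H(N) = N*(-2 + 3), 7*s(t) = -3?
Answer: -366/7 ≈ -52.286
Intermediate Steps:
s(t) = -3/7 (s(t) = (⅐)*(-3) = -3/7)
H(N) = N (H(N) = N*1 = N)
F = -16 (F = -4*(-2)² = -4*4 = -16)
(F + M)*H(s(-3)) = (-16 + 138)*(-3/7) = 122*(-3/7) = -366/7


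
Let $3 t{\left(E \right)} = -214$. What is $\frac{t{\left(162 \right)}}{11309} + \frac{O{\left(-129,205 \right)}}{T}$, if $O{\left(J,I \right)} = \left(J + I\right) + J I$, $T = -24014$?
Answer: $\frac{889482067}{814722978} \approx 1.0918$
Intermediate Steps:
$t{\left(E \right)} = - \frac{214}{3}$ ($t{\left(E \right)} = \frac{1}{3} \left(-214\right) = - \frac{214}{3}$)
$O{\left(J,I \right)} = I + J + I J$ ($O{\left(J,I \right)} = \left(I + J\right) + I J = I + J + I J$)
$\frac{t{\left(162 \right)}}{11309} + \frac{O{\left(-129,205 \right)}}{T} = - \frac{214}{3 \cdot 11309} + \frac{205 - 129 + 205 \left(-129\right)}{-24014} = \left(- \frac{214}{3}\right) \frac{1}{11309} + \left(205 - 129 - 26445\right) \left(- \frac{1}{24014}\right) = - \frac{214}{33927} - - \frac{26369}{24014} = - \frac{214}{33927} + \frac{26369}{24014} = \frac{889482067}{814722978}$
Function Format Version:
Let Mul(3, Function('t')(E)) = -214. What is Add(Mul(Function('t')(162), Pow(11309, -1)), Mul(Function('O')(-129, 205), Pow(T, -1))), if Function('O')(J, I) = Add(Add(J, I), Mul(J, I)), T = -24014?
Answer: Rational(889482067, 814722978) ≈ 1.0918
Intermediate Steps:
Function('t')(E) = Rational(-214, 3) (Function('t')(E) = Mul(Rational(1, 3), -214) = Rational(-214, 3))
Function('O')(J, I) = Add(I, J, Mul(I, J)) (Function('O')(J, I) = Add(Add(I, J), Mul(I, J)) = Add(I, J, Mul(I, J)))
Add(Mul(Function('t')(162), Pow(11309, -1)), Mul(Function('O')(-129, 205), Pow(T, -1))) = Add(Mul(Rational(-214, 3), Pow(11309, -1)), Mul(Add(205, -129, Mul(205, -129)), Pow(-24014, -1))) = Add(Mul(Rational(-214, 3), Rational(1, 11309)), Mul(Add(205, -129, -26445), Rational(-1, 24014))) = Add(Rational(-214, 33927), Mul(-26369, Rational(-1, 24014))) = Add(Rational(-214, 33927), Rational(26369, 24014)) = Rational(889482067, 814722978)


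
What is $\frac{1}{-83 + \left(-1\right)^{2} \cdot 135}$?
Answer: $\frac{1}{52} \approx 0.019231$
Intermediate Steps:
$\frac{1}{-83 + \left(-1\right)^{2} \cdot 135} = \frac{1}{-83 + 1 \cdot 135} = \frac{1}{-83 + 135} = \frac{1}{52}$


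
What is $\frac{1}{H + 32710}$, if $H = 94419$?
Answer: $\frac{1}{127129} \approx 7.866 \cdot 10^{-6}$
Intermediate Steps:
$\frac{1}{H + 32710} = \frac{1}{94419 + 32710} = \frac{1}{127129}$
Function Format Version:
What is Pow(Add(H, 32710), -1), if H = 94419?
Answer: Rational(1, 127129) ≈ 7.8660e-6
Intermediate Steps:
Pow(Add(H, 32710), -1) = Pow(Add(94419, 32710), -1) = Pow(127129, -1) = Rational(1, 127129)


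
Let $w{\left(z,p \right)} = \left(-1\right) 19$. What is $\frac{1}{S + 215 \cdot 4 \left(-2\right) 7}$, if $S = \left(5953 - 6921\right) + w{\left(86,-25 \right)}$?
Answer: $- \frac{1}{13027} \approx -7.6764 \cdot 10^{-5}$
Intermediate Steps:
$w{\left(z,p \right)} = -19$
$S = -987$ ($S = \left(5953 - 6921\right) - 19 = -968 - 19 = -987$)
$\frac{1}{S + 215 \cdot 4 \left(-2\right) 7} = \frac{1}{-987 + 215 \cdot 4 \left(-2\right) 7} = \frac{1}{-987 + 215 \left(\left(-8\right) 7\right)} = \frac{1}{-987 + 215 \left(-56\right)} = \frac{1}{-987 - 12040} = \frac{1}{-13027} = - \frac{1}{13027}$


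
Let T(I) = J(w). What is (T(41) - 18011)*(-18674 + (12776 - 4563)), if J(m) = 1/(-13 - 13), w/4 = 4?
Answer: 4898750307/26 ≈ 1.8841e+8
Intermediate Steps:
w = 16 (w = 4*4 = 16)
J(m) = -1/26 (J(m) = 1/(-26) = -1/26)
T(I) = -1/26
(T(41) - 18011)*(-18674 + (12776 - 4563)) = (-1/26 - 18011)*(-18674 + (12776 - 4563)) = -468287*(-18674 + 8213)/26 = -468287/26*(-10461) = 4898750307/26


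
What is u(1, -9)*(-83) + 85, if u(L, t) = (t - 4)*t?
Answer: -9626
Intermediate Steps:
u(L, t) = t*(-4 + t) (u(L, t) = (-4 + t)*t = t*(-4 + t))
u(1, -9)*(-83) + 85 = -9*(-4 - 9)*(-83) + 85 = -9*(-13)*(-83) + 85 = 117*(-83) + 85 = -9711 + 85 = -9626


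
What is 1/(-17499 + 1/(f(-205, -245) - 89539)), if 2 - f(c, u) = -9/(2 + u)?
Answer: -2417500/42303832527 ≈ -5.7146e-5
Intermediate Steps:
f(c, u) = 2 + 9/(2 + u) (f(c, u) = 2 - (-9)/(2 + u) = 2 + 9/(2 + u))
1/(-17499 + 1/(f(-205, -245) - 89539)) = 1/(-17499 + 1/((13 + 2*(-245))/(2 - 245) - 89539)) = 1/(-17499 + 1/((13 - 490)/(-243) - 89539)) = 1/(-17499 + 1/(-1/243*(-477) - 89539)) = 1/(-17499 + 1/(53/27 - 89539)) = 1/(-17499 + 1/(-2417500/27)) = 1/(-17499 - 27/2417500) = 1/(-42303832527/2417500) = -2417500/42303832527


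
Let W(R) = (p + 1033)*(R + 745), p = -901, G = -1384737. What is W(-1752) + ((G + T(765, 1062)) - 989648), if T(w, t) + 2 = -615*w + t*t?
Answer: -1849942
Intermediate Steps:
T(w, t) = -2 + t² - 615*w (T(w, t) = -2 + (-615*w + t*t) = -2 + (-615*w + t²) = -2 + (t² - 615*w) = -2 + t² - 615*w)
W(R) = 98340 + 132*R (W(R) = (-901 + 1033)*(R + 745) = 132*(745 + R) = 98340 + 132*R)
W(-1752) + ((G + T(765, 1062)) - 989648) = (98340 + 132*(-1752)) + ((-1384737 + (-2 + 1062² - 615*765)) - 989648) = (98340 - 231264) + ((-1384737 + (-2 + 1127844 - 470475)) - 989648) = -132924 + ((-1384737 + 657367) - 989648) = -132924 + (-727370 - 989648) = -132924 - 1717018 = -1849942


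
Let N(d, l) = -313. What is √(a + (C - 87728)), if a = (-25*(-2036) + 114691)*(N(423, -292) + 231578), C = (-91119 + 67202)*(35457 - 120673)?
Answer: √40333425959 ≈ 2.0083e+5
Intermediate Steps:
C = 2038111072 (C = -23917*(-85216) = 2038111072)
a = 38295402615 (a = (-25*(-2036) + 114691)*(-313 + 231578) = (50900 + 114691)*231265 = 165591*231265 = 38295402615)
√(a + (C - 87728)) = √(38295402615 + (2038111072 - 87728)) = √(38295402615 + 2038023344) = √40333425959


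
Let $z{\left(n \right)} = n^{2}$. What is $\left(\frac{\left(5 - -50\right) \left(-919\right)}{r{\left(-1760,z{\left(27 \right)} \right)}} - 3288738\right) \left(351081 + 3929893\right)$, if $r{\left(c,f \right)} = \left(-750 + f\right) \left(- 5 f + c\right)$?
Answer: $- \frac{319607464745669378}{22701} \approx -1.4079 \cdot 10^{13}$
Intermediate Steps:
$r{\left(c,f \right)} = \left(-750 + f\right) \left(c - 5 f\right)$
$\left(\frac{\left(5 - -50\right) \left(-919\right)}{r{\left(-1760,z{\left(27 \right)} \right)}} - 3288738\right) \left(351081 + 3929893\right) = \left(\frac{\left(5 - -50\right) \left(-919\right)}{\left(-750\right) \left(-1760\right) - 5 \left(27^{2}\right)^{2} + 3750 \cdot 27^{2} - 1760 \cdot 27^{2}} - 3288738\right) \left(351081 + 3929893\right) = \left(\frac{\left(5 + 50\right) \left(-919\right)}{1320000 - 5 \cdot 729^{2} + 3750 \cdot 729 - 1283040} - 3288738\right) 4280974 = \left(\frac{55 \left(-919\right)}{1320000 - 2657205 + 2733750 - 1283040} - 3288738\right) 4280974 = \left(- \frac{50545}{1320000 - 2657205 + 2733750 - 1283040} - 3288738\right) 4280974 = \left(- \frac{50545}{113505} - 3288738\right) 4280974 = \left(\left(-50545\right) \frac{1}{113505} - 3288738\right) 4280974 = \left(- \frac{10109}{22701} - 3288738\right) 4280974 = \left(- \frac{74657651447}{22701}\right) 4280974 = - \frac{319607464745669378}{22701}$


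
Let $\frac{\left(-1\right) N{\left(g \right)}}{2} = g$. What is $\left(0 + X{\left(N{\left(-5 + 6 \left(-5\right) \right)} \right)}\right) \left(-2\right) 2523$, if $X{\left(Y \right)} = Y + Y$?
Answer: $-706440$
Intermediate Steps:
$N{\left(g \right)} = - 2 g$
$X{\left(Y \right)} = 2 Y$
$\left(0 + X{\left(N{\left(-5 + 6 \left(-5\right) \right)} \right)}\right) \left(-2\right) 2523 = \left(0 + 2 \left(- 2 \left(-5 + 6 \left(-5\right)\right)\right)\right) \left(-2\right) 2523 = \left(0 + 2 \left(- 2 \left(-5 - 30\right)\right)\right) \left(-2\right) 2523 = \left(0 + 2 \left(\left(-2\right) \left(-35\right)\right)\right) \left(-2\right) 2523 = \left(0 + 2 \cdot 70\right) \left(-2\right) 2523 = \left(0 + 140\right) \left(-2\right) 2523 = 140 \left(-2\right) 2523 = \left(-280\right) 2523 = -706440$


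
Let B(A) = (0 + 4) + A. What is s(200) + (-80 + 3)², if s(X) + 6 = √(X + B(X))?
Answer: 5923 + 2*√101 ≈ 5943.1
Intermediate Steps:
B(A) = 4 + A
s(X) = -6 + √(4 + 2*X) (s(X) = -6 + √(X + (4 + X)) = -6 + √(4 + 2*X))
s(200) + (-80 + 3)² = (-6 + √(4 + 2*200)) + (-80 + 3)² = (-6 + √(4 + 400)) + (-77)² = (-6 + √404) + 5929 = (-6 + 2*√101) + 5929 = 5923 + 2*√101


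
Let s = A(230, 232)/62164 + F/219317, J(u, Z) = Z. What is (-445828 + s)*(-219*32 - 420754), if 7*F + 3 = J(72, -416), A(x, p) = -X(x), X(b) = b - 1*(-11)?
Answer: 9100156036753103865783/47717676958 ≈ 1.9071e+11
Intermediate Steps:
X(b) = 11 + b (X(b) = b + 11 = 11 + b)
A(x, p) = -11 - x (A(x, p) = -(11 + x) = -11 - x)
F = -419/7 (F = -3/7 + (1/7)*(-416) = -3/7 - 416/7 = -419/7 ≈ -59.857)
s = -396034495/95435353916 (s = (-11 - 1*230)/62164 - 419/7/219317 = (-11 - 230)*(1/62164) - 419/7*1/219317 = -241*1/62164 - 419/1535219 = -241/62164 - 419/1535219 = -396034495/95435353916 ≈ -0.0041498)
(-445828 + s)*(-219*32 - 420754) = (-445828 - 396034495/95435353916)*(-219*32 - 420754) = -42547753361696943*(-7008 - 420754)/95435353916 = -42547753361696943/95435353916*(-427762) = 9100156036753103865783/47717676958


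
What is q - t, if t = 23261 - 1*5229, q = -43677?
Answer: -61709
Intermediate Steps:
t = 18032 (t = 23261 - 5229 = 18032)
q - t = -43677 - 1*18032 = -43677 - 18032 = -61709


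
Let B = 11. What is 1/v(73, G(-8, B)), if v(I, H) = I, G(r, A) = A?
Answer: 1/73 ≈ 0.013699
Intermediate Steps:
1/v(73, G(-8, B)) = 1/73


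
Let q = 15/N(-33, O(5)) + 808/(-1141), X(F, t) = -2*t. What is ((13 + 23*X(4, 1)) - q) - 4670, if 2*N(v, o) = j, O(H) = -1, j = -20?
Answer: -10727207/2282 ≈ -4700.8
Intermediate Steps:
N(v, o) = -10 (N(v, o) = (1/2)*(-20) = -10)
q = -5039/2282 (q = 15/(-10) + 808/(-1141) = 15*(-1/10) + 808*(-1/1141) = -3/2 - 808/1141 = -5039/2282 ≈ -2.2081)
((13 + 23*X(4, 1)) - q) - 4670 = ((13 + 23*(-2*1)) - 1*(-5039/2282)) - 4670 = ((13 + 23*(-2)) + 5039/2282) - 4670 = ((13 - 46) + 5039/2282) - 4670 = (-33 + 5039/2282) - 4670 = -70267/2282 - 4670 = -10727207/2282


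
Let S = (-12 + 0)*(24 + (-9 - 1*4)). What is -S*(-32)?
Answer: -4224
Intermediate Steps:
S = -132 (S = -12*(24 + (-9 - 4)) = -12*(24 - 13) = -12*11 = -132)
-S*(-32) = -1*(-132)*(-32) = 132*(-32) = -4224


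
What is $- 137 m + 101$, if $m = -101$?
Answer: $13938$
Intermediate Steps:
$- 137 m + 101 = \left(-137\right) \left(-101\right) + 101 = 13837 + 101 = 13938$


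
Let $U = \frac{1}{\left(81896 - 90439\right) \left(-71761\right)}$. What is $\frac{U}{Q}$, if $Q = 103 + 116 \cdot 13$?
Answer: $\frac{1}{987630353253} \approx 1.0125 \cdot 10^{-12}$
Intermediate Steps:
$U = \frac{1}{613054223}$ ($U = \frac{1}{-8543} \left(- \frac{1}{71761}\right) = \left(- \frac{1}{8543}\right) \left(- \frac{1}{71761}\right) = \frac{1}{613054223} \approx 1.6312 \cdot 10^{-9}$)
$Q = 1611$ ($Q = 103 + 1508 = 1611$)
$\frac{U}{Q} = \frac{1}{613054223 \cdot 1611} = \frac{1}{613054223} \cdot \frac{1}{1611} = \frac{1}{987630353253}$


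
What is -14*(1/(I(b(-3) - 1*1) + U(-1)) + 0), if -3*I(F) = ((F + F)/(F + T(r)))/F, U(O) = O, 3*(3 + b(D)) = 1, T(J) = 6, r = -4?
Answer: 98/9 ≈ 10.889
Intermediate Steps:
b(D) = -8/3 (b(D) = -3 + (1/3)*1 = -3 + 1/3 = -8/3)
I(F) = -2/(3*(6 + F)) (I(F) = -(F + F)/(F + 6)/(3*F) = -(2*F)/(6 + F)/(3*F) = -2*F/(6 + F)/(3*F) = -2/(3*(6 + F)))
-14*(1/(I(b(-3) - 1*1) + U(-1)) + 0) = -14*(1/(-2/(18 + 3*(-8/3 - 1*1)) - 1) + 0) = -14*(1/(-2/(18 + 3*(-8/3 - 1)) - 1) + 0) = -14*(1/(-2/(18 + 3*(-11/3)) - 1) + 0) = -14*(1/(-2/(18 - 11) - 1) + 0) = -14*(1/(-2/7 - 1) + 0) = -14*(1/(-9/7) + 0) = -14*(-7/9 + 0) = -14*(-7/9) = 98/9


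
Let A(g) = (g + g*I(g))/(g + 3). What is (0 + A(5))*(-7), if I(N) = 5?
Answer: -105/4 ≈ -26.250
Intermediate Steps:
A(g) = 6*g/(3 + g) (A(g) = (g + g*5)/(g + 3) = (g + 5*g)/(3 + g) = (6*g)/(3 + g) = 6*g/(3 + g))
(0 + A(5))*(-7) = (0 + 6*5/(3 + 5))*(-7) = (0 + 6*5/8)*(-7) = (0 + 6*5*(⅛))*(-7) = (0 + 15/4)*(-7) = (15/4)*(-7) = -105/4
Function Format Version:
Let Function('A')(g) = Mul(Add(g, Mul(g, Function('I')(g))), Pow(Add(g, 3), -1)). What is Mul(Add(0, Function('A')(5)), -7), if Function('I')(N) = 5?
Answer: Rational(-105, 4) ≈ -26.250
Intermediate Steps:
Function('A')(g) = Mul(6, g, Pow(Add(3, g), -1)) (Function('A')(g) = Mul(Add(g, Mul(g, 5)), Pow(Add(g, 3), -1)) = Mul(Add(g, Mul(5, g)), Pow(Add(3, g), -1)) = Mul(Mul(6, g), Pow(Add(3, g), -1)) = Mul(6, g, Pow(Add(3, g), -1)))
Mul(Add(0, Function('A')(5)), -7) = Mul(Add(0, Mul(6, 5, Pow(Add(3, 5), -1))), -7) = Mul(Add(0, Mul(6, 5, Pow(8, -1))), -7) = Mul(Add(0, Mul(6, 5, Rational(1, 8))), -7) = Mul(Add(0, Rational(15, 4)), -7) = Mul(Rational(15, 4), -7) = Rational(-105, 4)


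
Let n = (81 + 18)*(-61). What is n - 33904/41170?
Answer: -124329767/20585 ≈ -6039.8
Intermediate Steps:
n = -6039 (n = 99*(-61) = -6039)
n - 33904/41170 = -6039 - 33904/41170 = -6039 - 1*16952/20585 = -6039 - 16952/20585 = -124329767/20585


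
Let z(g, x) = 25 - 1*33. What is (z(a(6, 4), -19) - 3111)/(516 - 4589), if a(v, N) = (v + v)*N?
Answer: 3119/4073 ≈ 0.76577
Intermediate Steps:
a(v, N) = 2*N*v (a(v, N) = (2*v)*N = 2*N*v)
z(g, x) = -8 (z(g, x) = 25 - 33 = -8)
(z(a(6, 4), -19) - 3111)/(516 - 4589) = (-8 - 3111)/(516 - 4589) = -3119/(-4073) = -3119*(-1/4073) = 3119/4073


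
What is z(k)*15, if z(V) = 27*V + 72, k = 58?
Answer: 24570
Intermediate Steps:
z(V) = 72 + 27*V
z(k)*15 = (72 + 27*58)*15 = (72 + 1566)*15 = 1638*15 = 24570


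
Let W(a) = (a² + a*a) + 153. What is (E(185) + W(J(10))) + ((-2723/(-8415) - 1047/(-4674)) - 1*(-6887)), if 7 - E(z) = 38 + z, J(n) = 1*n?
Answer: 92095822949/13110570 ≈ 7024.5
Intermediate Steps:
J(n) = n
E(z) = -31 - z (E(z) = 7 - (38 + z) = 7 + (-38 - z) = -31 - z)
W(a) = 153 + 2*a² (W(a) = (a² + a²) + 153 = 2*a² + 153 = 153 + 2*a²)
(E(185) + W(J(10))) + ((-2723/(-8415) - 1047/(-4674)) - 1*(-6887)) = ((-31 - 1*185) + (153 + 2*10²)) + ((-2723/(-8415) - 1047/(-4674)) - 1*(-6887)) = ((-31 - 185) + (153 + 2*100)) + ((-2723*(-1/8415) - 1047*(-1/4674)) + 6887) = (-216 + (153 + 200)) + ((2723/8415 + 349/1558) + 6887) = (-216 + 353) + (7179269/13110570 + 6887) = 137 + 90299674859/13110570 = 92095822949/13110570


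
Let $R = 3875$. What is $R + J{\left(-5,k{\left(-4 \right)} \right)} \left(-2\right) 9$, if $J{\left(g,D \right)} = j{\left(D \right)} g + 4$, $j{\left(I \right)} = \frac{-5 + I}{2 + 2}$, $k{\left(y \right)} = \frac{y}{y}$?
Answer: $3713$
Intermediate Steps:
$k{\left(y \right)} = 1$
$j{\left(I \right)} = - \frac{5}{4} + \frac{I}{4}$ ($j{\left(I \right)} = \frac{-5 + I}{4} = \left(-5 + I\right) \frac{1}{4} = - \frac{5}{4} + \frac{I}{4}$)
$J{\left(g,D \right)} = 4 + g \left(- \frac{5}{4} + \frac{D}{4}\right)$ ($J{\left(g,D \right)} = \left(- \frac{5}{4} + \frac{D}{4}\right) g + 4 = g \left(- \frac{5}{4} + \frac{D}{4}\right) + 4 = 4 + g \left(- \frac{5}{4} + \frac{D}{4}\right)$)
$R + J{\left(-5,k{\left(-4 \right)} \right)} \left(-2\right) 9 = 3875 + \left(4 + \frac{1}{4} \left(-5\right) \left(-5 + 1\right)\right) \left(-2\right) 9 = 3875 + \left(4 + \frac{1}{4} \left(-5\right) \left(-4\right)\right) \left(-2\right) 9 = 3875 + \left(4 + 5\right) \left(-2\right) 9 = 3875 + 9 \left(-2\right) 9 = 3875 - 162 = 3713$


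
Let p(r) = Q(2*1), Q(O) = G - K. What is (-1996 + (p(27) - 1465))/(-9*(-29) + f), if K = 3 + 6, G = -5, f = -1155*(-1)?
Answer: -3475/1416 ≈ -2.4541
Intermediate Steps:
f = 1155
K = 9
Q(O) = -14 (Q(O) = -5 - 1*9 = -5 - 9 = -14)
p(r) = -14
(-1996 + (p(27) - 1465))/(-9*(-29) + f) = (-1996 + (-14 - 1465))/(-9*(-29) + 1155) = (-1996 - 1479)/(261 + 1155) = -3475/1416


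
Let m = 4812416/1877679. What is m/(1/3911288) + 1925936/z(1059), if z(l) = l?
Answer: 6645634397849072/662820687 ≈ 1.0026e+7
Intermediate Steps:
m = 4812416/1877679 (m = 4812416*(1/1877679) = 4812416/1877679 ≈ 2.5630)
m/(1/3911288) + 1925936/z(1059) = 4812416/(1877679*(1/3911288)) + 1925936/1059 = 4812416/(1877679*(1/3911288)) + 1925936*(1/1059) = (4812416/1877679)*3911288 + 1925936/1059 = 18822744951808/1877679 + 1925936/1059 = 6645634397849072/662820687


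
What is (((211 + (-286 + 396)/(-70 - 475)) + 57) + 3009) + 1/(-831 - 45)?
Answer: 312881687/95484 ≈ 3276.8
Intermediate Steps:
(((211 + (-286 + 396)/(-70 - 475)) + 57) + 3009) + 1/(-831 - 45) = (((211 + 110/(-545)) + 57) + 3009) + 1/(-876) = (((211 + 110*(-1/545)) + 57) + 3009) - 1/876 = (((211 - 22/109) + 57) + 3009) - 1/876 = ((22977/109 + 57) + 3009) - 1/876 = (29190/109 + 3009) - 1/876 = 357171/109 - 1/876 = 312881687/95484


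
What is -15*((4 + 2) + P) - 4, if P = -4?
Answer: -34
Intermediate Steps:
-15*((4 + 2) + P) - 4 = -15*((4 + 2) - 4) - 4 = -15*(6 - 4) - 4 = -15*2 - 4 = -30 - 4 = -34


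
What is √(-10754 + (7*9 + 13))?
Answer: I*√10678 ≈ 103.33*I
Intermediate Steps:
√(-10754 + (7*9 + 13)) = √(-10754 + (63 + 13)) = √(-10754 + 76) = √(-10678) = I*√10678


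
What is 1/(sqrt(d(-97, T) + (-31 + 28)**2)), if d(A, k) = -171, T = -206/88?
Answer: -I*sqrt(2)/18 ≈ -0.078567*I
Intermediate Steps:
T = -103/44 (T = -206*1/88 = -103/44 ≈ -2.3409)
1/(sqrt(d(-97, T) + (-31 + 28)**2)) = 1/(sqrt(-171 + (-31 + 28)**2)) = 1/(sqrt(-171 + (-3)**2)) = 1/(sqrt(-171 + 9)) = 1/(sqrt(-162)) = 1/(9*I*sqrt(2)) = -I*sqrt(2)/18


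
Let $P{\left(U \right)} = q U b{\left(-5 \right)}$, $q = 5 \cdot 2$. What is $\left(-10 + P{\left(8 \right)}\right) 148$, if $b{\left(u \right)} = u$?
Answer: $-60680$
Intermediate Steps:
$q = 10$
$P{\left(U \right)} = - 50 U$ ($P{\left(U \right)} = 10 U \left(-5\right) = - 50 U$)
$\left(-10 + P{\left(8 \right)}\right) 148 = \left(-10 - 400\right) 148 = \left(-410\right) 148 = -60680$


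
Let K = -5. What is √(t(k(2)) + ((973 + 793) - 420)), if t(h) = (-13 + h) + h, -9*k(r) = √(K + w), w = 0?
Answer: √(11997 - 2*I*√5)/3 ≈ 36.51 - 0.006805*I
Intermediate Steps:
k(r) = -I*√5/9 (k(r) = -√(-5 + 0)/9 = -I*√5/9)
t(h) = -13 + 2*h
√(t(k(2)) + ((973 + 793) - 420)) = √((-13 + 2*(-I*√5/9)) + ((973 + 793) - 420)) = √((-13 - 2*I*√5/9) + (1766 - 420)) = √((-13 - 2*I*√5/9) + 1346) = √(1333 - 2*I*√5/9)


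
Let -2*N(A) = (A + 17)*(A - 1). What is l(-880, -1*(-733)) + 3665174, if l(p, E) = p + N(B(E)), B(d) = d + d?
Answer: 5155993/2 ≈ 2.5780e+6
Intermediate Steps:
B(d) = 2*d
N(A) = -(-1 + A)*(17 + A)/2 (N(A) = -(A + 17)*(A - 1)/2 = -(17 + A)*(-1 + A)/2 = -(-1 + A)*(17 + A)/2)
l(p, E) = 17/2 + p - 16*E - 2*E² (l(p, E) = p + (17/2 - 16*E - 4*E²/2) = p + (17/2 - 16*E - 2*E²) = 17/2 + p - 16*E - 2*E²)
l(-880, -1*(-733)) + 3665174 = (17/2 - 880 - (-16)*(-733) - 2*(-1*(-733))²) + 3665174 = (17/2 - 880 - 16*733 - 2*733²) + 3665174 = (17/2 - 880 - 11728 - 2*537289) + 3665174 = (17/2 - 880 - 11728 - 1074578) + 3665174 = -2174355/2 + 3665174 = 5155993/2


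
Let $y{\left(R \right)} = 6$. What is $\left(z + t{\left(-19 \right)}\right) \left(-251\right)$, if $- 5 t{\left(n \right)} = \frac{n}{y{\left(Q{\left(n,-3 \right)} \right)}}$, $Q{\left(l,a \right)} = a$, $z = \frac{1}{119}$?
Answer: $- \frac{575041}{3570} \approx -161.08$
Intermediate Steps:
$z = \frac{1}{119} \approx 0.0084034$
$t{\left(n \right)} = - \frac{n}{30}$ ($t{\left(n \right)} = - \frac{n \frac{1}{6}}{5} = - \frac{\frac{1}{6} n}{5} = - \frac{n}{30}$)
$\left(z + t{\left(-19 \right)}\right) \left(-251\right) = \left(\frac{1}{119} - - \frac{19}{30}\right) \left(-251\right) = \left(\frac{1}{119} + \frac{19}{30}\right) \left(-251\right) = \frac{2291}{3570} \left(-251\right) = - \frac{575041}{3570}$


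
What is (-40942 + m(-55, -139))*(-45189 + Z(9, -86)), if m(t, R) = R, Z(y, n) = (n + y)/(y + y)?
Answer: 33418530799/18 ≈ 1.8566e+9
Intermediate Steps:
Z(y, n) = (n + y)/(2*y) (Z(y, n) = (n + y)/((2*y)) = (n + y)*(1/(2*y)) = (n + y)/(2*y))
(-40942 + m(-55, -139))*(-45189 + Z(9, -86)) = (-40942 - 139)*(-45189 + (½)*(-86 + 9)/9) = -41081*(-45189 + (½)*(⅑)*(-77)) = -41081*(-45189 - 77/18) = -41081*(-813479/18) = 33418530799/18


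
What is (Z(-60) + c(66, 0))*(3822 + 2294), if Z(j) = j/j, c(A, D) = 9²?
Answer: 501512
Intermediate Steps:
c(A, D) = 81
Z(j) = 1
(Z(-60) + c(66, 0))*(3822 + 2294) = (1 + 81)*(3822 + 2294) = 82*6116 = 501512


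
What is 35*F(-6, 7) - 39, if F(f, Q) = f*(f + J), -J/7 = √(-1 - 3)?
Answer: 1221 + 2940*I ≈ 1221.0 + 2940.0*I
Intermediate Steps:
J = -14*I (J = -7*√(-1 - 3) = -14*I ≈ -14.0*I)
F(f, Q) = f*(f - 14*I)
35*F(-6, 7) - 39 = 35*(-6*(-6 - 14*I)) - 39 = 35*(36 + 84*I) - 39 = (1260 + 2940*I) - 39 = 1221 + 2940*I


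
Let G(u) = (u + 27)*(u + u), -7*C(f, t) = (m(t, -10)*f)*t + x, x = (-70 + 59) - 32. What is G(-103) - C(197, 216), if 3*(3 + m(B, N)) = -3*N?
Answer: 407413/7 ≈ 58202.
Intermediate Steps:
m(B, N) = -3 - N (m(B, N) = -3 + (-3*N)/3 = -3 - N)
x = -43 (x = -11 - 32 = -43)
C(f, t) = 43/7 - f*t (C(f, t) = -(((-3 - 1*(-10))*f)*t - 43)/7 = -(((-3 + 10)*f)*t - 43)/7 = -((7*f)*t - 43)/7 = -(7*f*t - 43)/7 = -(-43 + 7*f*t)/7 = 43/7 - f*t)
G(u) = 2*u*(27 + u) (G(u) = (27 + u)*(2*u) = 2*u*(27 + u))
G(-103) - C(197, 216) = 2*(-103)*(27 - 103) - (43/7 - 1*197*216) = 2*(-103)*(-76) - (43/7 - 42552) = 15656 - 1*(-297821/7) = 15656 + 297821/7 = 407413/7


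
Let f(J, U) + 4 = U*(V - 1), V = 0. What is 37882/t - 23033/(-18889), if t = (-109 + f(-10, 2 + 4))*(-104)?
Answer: 38484981/8991164 ≈ 4.2803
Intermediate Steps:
f(J, U) = -4 - U (f(J, U) = -4 + U*(0 - 1) = -4 + U*(-1) = -4 - U)
t = 12376 (t = (-109 + (-4 - (2 + 4)))*(-104) = (-109 + (-4 - 1*6))*(-104) = (-109 + (-4 - 6))*(-104) = (-109 - 10)*(-104) = -119*(-104) = 12376)
37882/t - 23033/(-18889) = 37882/12376 - 23033/(-18889) = 37882*(1/12376) - 23033*(-1/18889) = 1457/476 + 23033/18889 = 38484981/8991164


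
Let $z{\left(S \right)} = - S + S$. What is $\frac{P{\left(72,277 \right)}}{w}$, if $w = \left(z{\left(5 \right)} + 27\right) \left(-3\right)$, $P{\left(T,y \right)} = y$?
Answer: $- \frac{277}{81} \approx -3.4198$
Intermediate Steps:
$z{\left(S \right)} = 0$
$w = -81$ ($w = \left(0 + 27\right) \left(-3\right) = 27 \left(-3\right) = -81$)
$\frac{P{\left(72,277 \right)}}{w} = \frac{277}{-81} = 277 \left(- \frac{1}{81}\right) = - \frac{277}{81}$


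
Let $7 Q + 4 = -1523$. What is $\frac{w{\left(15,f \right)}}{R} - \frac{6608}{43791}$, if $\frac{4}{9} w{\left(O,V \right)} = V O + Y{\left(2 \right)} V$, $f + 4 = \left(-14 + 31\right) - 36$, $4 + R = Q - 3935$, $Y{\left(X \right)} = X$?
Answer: $\frac{103177501}{1699090800} \approx 0.060725$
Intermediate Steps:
$Q = - \frac{1527}{7}$ ($Q = - \frac{4}{7} + \frac{1}{7} \left(-1523\right) = - \frac{4}{7} - \frac{1523}{7} = - \frac{1527}{7} \approx -218.14$)
$R = - \frac{29100}{7}$ ($R = -4 - \frac{29072}{7} = - \frac{29100}{7} \approx -4157.1$)
$f = -23$ ($f = -4 + \left(\left(-14 + 31\right) - 36\right) = -4 + \left(17 - 36\right) = -4 - 19 = -23$)
$w{\left(O,V \right)} = \frac{9 V}{2} + \frac{9 O V}{4}$ ($w{\left(O,V \right)} = \frac{9 \left(V O + 2 V\right)}{4} = \frac{9 \left(O V + 2 V\right)}{4} = \frac{9 \left(2 V + O V\right)}{4} = \frac{9 V}{2} + \frac{9 O V}{4}$)
$\frac{w{\left(15,f \right)}}{R} - \frac{6608}{43791} = \frac{\frac{9}{4} \left(-23\right) \left(2 + 15\right)}{- \frac{29100}{7}} - \frac{6608}{43791} = \frac{9}{4} \left(-23\right) 17 \left(- \frac{7}{29100}\right) - \frac{6608}{43791} = \left(- \frac{3519}{4}\right) \left(- \frac{7}{29100}\right) - \frac{6608}{43791} = \frac{8211}{38800} - \frac{6608}{43791} = \frac{103177501}{1699090800}$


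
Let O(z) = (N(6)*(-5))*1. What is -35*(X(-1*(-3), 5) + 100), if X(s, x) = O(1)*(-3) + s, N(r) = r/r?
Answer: -4130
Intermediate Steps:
N(r) = 1
O(z) = -5 (O(z) = (1*(-5))*1 = -5*1 = -5)
X(s, x) = 15 + s (X(s, x) = -5*(-3) + s = 15 + s)
-35*(X(-1*(-3), 5) + 100) = -35*((15 - 1*(-3)) + 100) = -35*((15 + 3) + 100) = -35*(18 + 100) = -35*118 = -4130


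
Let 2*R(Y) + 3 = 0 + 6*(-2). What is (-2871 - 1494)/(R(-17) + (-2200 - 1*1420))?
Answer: 1746/1451 ≈ 1.2033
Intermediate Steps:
R(Y) = -15/2 (R(Y) = -3/2 + (0 + 6*(-2))/2 = -3/2 + (0 - 12)/2 = -3/2 + (½)*(-12) = -3/2 - 6 = -15/2)
(-2871 - 1494)/(R(-17) + (-2200 - 1*1420)) = (-2871 - 1494)/(-15/2 + (-2200 - 1*1420)) = -4365/(-15/2 + (-2200 - 1420)) = -4365/(-15/2 - 3620) = -4365/(-7255/2) = -4365*(-2/7255) = 1746/1451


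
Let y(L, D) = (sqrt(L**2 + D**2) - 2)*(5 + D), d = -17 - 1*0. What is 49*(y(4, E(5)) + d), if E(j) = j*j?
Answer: -3773 + 1470*sqrt(641) ≈ 33444.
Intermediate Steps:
d = -17 (d = -17 + 0 = -17)
E(j) = j**2
y(L, D) = (-2 + sqrt(D**2 + L**2))*(5 + D) (y(L, D) = (sqrt(D**2 + L**2) - 2)*(5 + D) = (-2 + sqrt(D**2 + L**2))*(5 + D))
49*(y(4, E(5)) + d) = 49*((-10 - 2*5**2 + 5*sqrt((5**2)**2 + 4**2) + 5**2*sqrt((5**2)**2 + 4**2)) - 17) = 49*((-10 - 2*25 + 5*sqrt(25**2 + 16) + 25*sqrt(25**2 + 16)) - 17) = 49*((-10 - 50 + 5*sqrt(625 + 16) + 25*sqrt(625 + 16)) - 17) = 49*((-10 - 50 + 5*sqrt(641) + 25*sqrt(641)) - 17) = 49*((-60 + 30*sqrt(641)) - 17) = 49*(-77 + 30*sqrt(641)) = -3773 + 1470*sqrt(641)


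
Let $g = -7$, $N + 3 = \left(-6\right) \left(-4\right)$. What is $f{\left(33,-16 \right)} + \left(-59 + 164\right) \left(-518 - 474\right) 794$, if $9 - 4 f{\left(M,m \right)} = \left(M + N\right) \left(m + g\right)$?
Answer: $- \frac{330810909}{4} \approx -8.2703 \cdot 10^{7}$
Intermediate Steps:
$N = 21$ ($N = -3 - -24 = -3 + 24 = 21$)
$f{\left(M,m \right)} = \frac{9}{4} - \frac{\left(-7 + m\right) \left(21 + M\right)}{4}$ ($f{\left(M,m \right)} = \frac{9}{4} - \frac{\left(M + 21\right) \left(m - 7\right)}{4} = \frac{9}{4} - \frac{\left(21 + M\right) \left(-7 + m\right)}{4} = \frac{9}{4} - \frac{\left(-7 + m\right) \left(21 + M\right)}{4}$)
$f{\left(33,-16 \right)} + \left(-59 + 164\right) \left(-518 - 474\right) 794 = \left(39 - -84 + \frac{7}{4} \cdot 33 - \frac{33}{4} \left(-16\right)\right) + \left(-59 + 164\right) \left(-518 - 474\right) 794 = \left(39 + 84 + \frac{231}{4} + 132\right) + 105 \left(-992\right) 794 = \frac{1251}{4} - 82703040 = - \frac{330810909}{4}$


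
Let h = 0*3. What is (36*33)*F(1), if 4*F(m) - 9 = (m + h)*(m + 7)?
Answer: 5049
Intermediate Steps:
h = 0
F(m) = 9/4 + m*(7 + m)/4 (F(m) = 9/4 + ((m + 0)*(m + 7))/4 = 9/4 + (m*(7 + m))/4 = 9/4 + m*(7 + m)/4)
(36*33)*F(1) = (36*33)*(9/4 + (¼)*1² + (7/4)*1) = 1188*(9/4 + (¼)*1 + 7/4) = 1188*(9/4 + ¼ + 7/4) = 1188*(17/4) = 5049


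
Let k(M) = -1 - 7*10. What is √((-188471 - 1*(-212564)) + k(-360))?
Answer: √24022 ≈ 154.99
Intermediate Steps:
k(M) = -71 (k(M) = -1 - 70 = -71)
√((-188471 - 1*(-212564)) + k(-360)) = √((-188471 - 1*(-212564)) - 71) = √((-188471 + 212564) - 71) = √(24093 - 71) = √24022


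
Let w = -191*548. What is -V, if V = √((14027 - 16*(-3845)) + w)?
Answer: -I*√29121 ≈ -170.65*I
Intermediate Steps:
w = -104668
V = I*√29121 (V = √((14027 - 16*(-3845)) - 104668) = √((14027 - 1*(-61520)) - 104668) = √((14027 + 61520) - 104668) = √(75547 - 104668) = √(-29121) = I*√29121 ≈ 170.65*I)
-V = -I*√29121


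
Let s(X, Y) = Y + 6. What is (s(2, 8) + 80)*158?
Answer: 14852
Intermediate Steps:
s(X, Y) = 6 + Y
(s(2, 8) + 80)*158 = ((6 + 8) + 80)*158 = (14 + 80)*158 = 94*158 = 14852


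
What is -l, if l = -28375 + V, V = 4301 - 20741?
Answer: 44815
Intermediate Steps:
V = -16440
l = -44815 (l = -28375 - 16440 = -44815)
-l = -1*(-44815) = 44815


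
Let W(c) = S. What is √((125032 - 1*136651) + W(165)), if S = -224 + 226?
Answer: I*√11617 ≈ 107.78*I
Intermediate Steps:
S = 2
W(c) = 2
√((125032 - 1*136651) + W(165)) = √((125032 - 1*136651) + 2) = √((125032 - 136651) + 2) = √(-11619 + 2) = √(-11617) = I*√11617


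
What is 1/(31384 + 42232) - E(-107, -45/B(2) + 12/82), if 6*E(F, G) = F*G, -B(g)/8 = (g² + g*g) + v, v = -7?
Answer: 155322879/1509128 ≈ 102.92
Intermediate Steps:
B(g) = 56 - 16*g² (B(g) = -8*((g² + g*g) - 7) = -8*((g² + g²) - 7) = -8*(2*g² - 7) = -8*(-7 + 2*g²) = 56 - 16*g²)
E(F, G) = F*G/6 (E(F, G) = (F*G)/6 = F*G/6)
1/(31384 + 42232) - E(-107, -45/B(2) + 12/82) = 1/(31384 + 42232) - (-107)*(-45/(56 - 16*2²) + 12/82)/6 = 1/73616 - (-107)*(-45/(56 - 16*4) + 12*(1/82))/6 = 1/73616 - (-107)*(-45/(56 - 64) + 6/41)/6 = 1/73616 - (-107)*(-45/(-8) + 6/41)/6 = 1/73616 - (-107)*(-45*(-⅛) + 6/41)/6 = 1/73616 - (-107)*(45/8 + 6/41)/6 = 1/73616 - (-107)*1893/(6*328) = 1/73616 - 1*(-67517/656) = 1/73616 + 67517/656 = 155322879/1509128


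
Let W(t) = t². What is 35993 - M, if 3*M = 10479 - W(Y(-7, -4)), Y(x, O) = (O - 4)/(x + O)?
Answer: 11797564/363 ≈ 32500.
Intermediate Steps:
Y(x, O) = (-4 + O)/(O + x)
M = 1267895/363 (M = (10479 - ((-4 - 4)/(-4 - 7))²)/3 = (10479 - (-8/(-11))²)/3 = (10479 - (-1/11*(-8))²)/3 = (10479 - (8/11)²)/3 = (10479 - 1*64/121)/3 = (10479 - 64/121)/3 = (⅓)*(1267895/121) = 1267895/363 ≈ 3492.8)
35993 - M = 35993 - 1*1267895/363 = 35993 - 1267895/363 = 11797564/363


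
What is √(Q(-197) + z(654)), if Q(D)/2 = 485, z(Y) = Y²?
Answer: √428686 ≈ 654.74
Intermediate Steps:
Q(D) = 970 (Q(D) = 2*485 = 970)
√(Q(-197) + z(654)) = √(970 + 654²) = √(970 + 427716) = √428686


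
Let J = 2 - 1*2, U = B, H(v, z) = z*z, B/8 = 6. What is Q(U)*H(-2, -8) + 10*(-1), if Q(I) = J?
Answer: -10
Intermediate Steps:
B = 48 (B = 8*6 = 48)
H(v, z) = z²
U = 48
J = 0 (J = 2 - 2 = 0)
Q(I) = 0
Q(U)*H(-2, -8) + 10*(-1) = 0*(-8)² + 10*(-1) = 0*64 - 10 = 0 - 10 = -10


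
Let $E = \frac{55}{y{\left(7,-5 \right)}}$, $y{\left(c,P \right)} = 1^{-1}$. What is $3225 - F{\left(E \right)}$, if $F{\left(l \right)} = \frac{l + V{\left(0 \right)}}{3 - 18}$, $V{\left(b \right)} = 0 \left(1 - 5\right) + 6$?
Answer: $\frac{48436}{15} \approx 3229.1$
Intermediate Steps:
$y{\left(c,P \right)} = 1$
$V{\left(b \right)} = 6$ ($V{\left(b \right)} = 0 \left(-4\right) + 6 = 0 + 6 = 6$)
$E = 55$ ($E = \frac{55}{1} = 55 \cdot 1 = 55$)
$F{\left(l \right)} = - \frac{2}{5} - \frac{l}{15}$ ($F{\left(l \right)} = \frac{l + 6}{3 - 18} = \frac{6 + l}{-15} = \left(6 + l\right) \left(- \frac{1}{15}\right) = - \frac{2}{5} - \frac{l}{15}$)
$3225 - F{\left(E \right)} = 3225 - \left(- \frac{2}{5} - \frac{11}{3}\right) = 3225 - - \frac{61}{15} = 3225 + \frac{61}{15} = \frac{48436}{15}$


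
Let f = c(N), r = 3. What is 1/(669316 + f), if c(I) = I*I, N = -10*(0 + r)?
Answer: 1/670216 ≈ 1.4921e-6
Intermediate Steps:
N = -30 (N = -10*(0 + 3) = -10*3 = -30)
c(I) = I²
f = 900 (f = (-30)² = 900)
1/(669316 + f) = 1/(669316 + 900) = 1/670216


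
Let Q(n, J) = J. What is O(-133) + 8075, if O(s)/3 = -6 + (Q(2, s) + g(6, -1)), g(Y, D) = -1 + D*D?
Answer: 7658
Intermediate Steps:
g(Y, D) = -1 + D²
O(s) = -18 + 3*s (O(s) = 3*(-6 + (s + (-1 + (-1)²))) = 3*(-6 + (s + (-1 + 1))) = 3*(-6 + (s + 0)) = 3*(-6 + s) = -18 + 3*s)
O(-133) + 8075 = (-18 + 3*(-133)) + 8075 = (-18 - 399) + 8075 = -417 + 8075 = 7658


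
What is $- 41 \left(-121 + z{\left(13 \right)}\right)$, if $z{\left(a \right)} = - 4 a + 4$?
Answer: $6929$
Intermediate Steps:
$z{\left(a \right)} = 4 - 4 a$
$- 41 \left(-121 + z{\left(13 \right)}\right) = - 41 \left(-121 + \left(4 - 52\right)\right) = - 41 \left(-121 - 48\right) = \left(-41\right) \left(-169\right) = 6929$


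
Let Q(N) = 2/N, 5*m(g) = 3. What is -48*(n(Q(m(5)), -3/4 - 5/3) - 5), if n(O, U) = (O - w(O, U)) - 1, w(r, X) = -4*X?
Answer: 592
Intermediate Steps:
m(g) = ⅗ (m(g) = (⅕)*3 = ⅗)
n(O, U) = -1 + O + 4*U (n(O, U) = (O - (-4)*U) - 1 = (O + 4*U) - 1 = -1 + O + 4*U)
-48*(n(Q(m(5)), -3/4 - 5/3) - 5) = -48*((-1 + 2/(⅗) + 4*(-3/4 - 5/3)) - 5) = -48*((-1 + 2*(5/3) + 4*(-3*¼ - 5*⅓)) - 5) = -48*((-1 + 10/3 + 4*(-¾ - 5/3)) - 5) = -48*((-1 + 10/3 + 4*(-29/12)) - 5) = -48*((-1 + 10/3 - 29/3) - 5) = -48*(-22/3 - 5) = -48*(-37/3) = 592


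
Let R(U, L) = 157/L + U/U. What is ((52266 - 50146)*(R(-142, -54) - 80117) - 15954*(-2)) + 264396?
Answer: -4578006052/27 ≈ -1.6956e+8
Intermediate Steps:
R(U, L) = 1 + 157/L (R(U, L) = 157/L + 1 = 1 + 157/L)
((52266 - 50146)*(R(-142, -54) - 80117) - 15954*(-2)) + 264396 = ((52266 - 50146)*((157 - 54)/(-54) - 80117) - 15954*(-2)) + 264396 = (2120*(-1/54*103 - 80117) + 31908) + 264396 = (2120*(-103/54 - 80117) + 31908) + 264396 = (2120*(-4326421/54) + 31908) + 264396 = (-4586006260/27 + 31908) + 264396 = -4585144744/27 + 264396 = -4578006052/27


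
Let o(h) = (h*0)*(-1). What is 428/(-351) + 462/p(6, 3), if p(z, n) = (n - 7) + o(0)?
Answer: -81937/702 ≈ -116.72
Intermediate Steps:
o(h) = 0 (o(h) = 0*(-1) = 0)
p(z, n) = -7 + n (p(z, n) = (n - 7) + 0 = (-7 + n) + 0 = -7 + n)
428/(-351) + 462/p(6, 3) = 428/(-351) + 462/(-7 + 3) = 428*(-1/351) + 462/(-4) = -428/351 + 462*(-1/4) = -428/351 - 231/2 = -81937/702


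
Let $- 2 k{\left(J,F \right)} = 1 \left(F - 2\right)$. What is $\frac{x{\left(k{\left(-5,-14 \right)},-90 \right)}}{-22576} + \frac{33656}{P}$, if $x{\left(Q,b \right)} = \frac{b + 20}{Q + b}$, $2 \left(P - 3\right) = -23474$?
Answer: $- \frac{15576471393}{5430589072} \approx -2.8683$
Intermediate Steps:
$k{\left(J,F \right)} = 1 - \frac{F}{2}$ ($k{\left(J,F \right)} = - \frac{1 \left(F - 2\right)}{2} = - \frac{1 \left(-2 + F\right)}{2} = - \frac{-2 + F}{2} = 1 - \frac{F}{2}$)
$P = -11734$ ($P = 3 + \frac{1}{2} \left(-23474\right) = 3 - 11737 = -11734$)
$x{\left(Q,b \right)} = \frac{20 + b}{Q + b}$
$\frac{x{\left(k{\left(-5,-14 \right)},-90 \right)}}{-22576} + \frac{33656}{P} = \frac{\frac{1}{\left(1 - -7\right) - 90} \left(20 - 90\right)}{-22576} + \frac{33656}{-11734} = \frac{1}{\left(1 + 7\right) - 90} \left(-70\right) \left(- \frac{1}{22576}\right) + 33656 \left(- \frac{1}{11734}\right) = \frac{1}{8 - 90} \left(-70\right) \left(- \frac{1}{22576}\right) - \frac{16828}{5867} = \frac{1}{-82} \left(-70\right) \left(- \frac{1}{22576}\right) - \frac{16828}{5867} = \left(- \frac{1}{82}\right) \left(-70\right) \left(- \frac{1}{22576}\right) - \frac{16828}{5867} = \frac{35}{41} \left(- \frac{1}{22576}\right) - \frac{16828}{5867} = - \frac{35}{925616} - \frac{16828}{5867} = - \frac{15576471393}{5430589072}$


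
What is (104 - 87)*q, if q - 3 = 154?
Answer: 2669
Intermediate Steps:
q = 157 (q = 3 + 154 = 157)
(104 - 87)*q = (104 - 87)*157 = 17*157 = 2669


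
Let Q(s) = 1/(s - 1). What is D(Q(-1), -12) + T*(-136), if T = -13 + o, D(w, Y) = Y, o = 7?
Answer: 804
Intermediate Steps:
Q(s) = 1/(-1 + s)
T = -6 (T = -13 + 7 = -6)
D(Q(-1), -12) + T*(-136) = -12 - 6*(-136) = -12 + 816 = 804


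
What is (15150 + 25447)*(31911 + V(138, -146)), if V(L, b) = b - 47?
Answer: 1287655646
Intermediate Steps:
V(L, b) = -47 + b
(15150 + 25447)*(31911 + V(138, -146)) = (15150 + 25447)*(31911 + (-47 - 146)) = 40597*(31911 - 193) = 40597*31718 = 1287655646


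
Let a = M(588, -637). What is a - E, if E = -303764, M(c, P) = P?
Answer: 303127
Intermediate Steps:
a = -637
a - E = -637 - 1*(-303764) = -637 + 303764 = 303127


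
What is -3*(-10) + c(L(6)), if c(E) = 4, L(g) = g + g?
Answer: 34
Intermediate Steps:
L(g) = 2*g
-3*(-10) + c(L(6)) = -3*(-10) + 4 = 30 + 4 = 34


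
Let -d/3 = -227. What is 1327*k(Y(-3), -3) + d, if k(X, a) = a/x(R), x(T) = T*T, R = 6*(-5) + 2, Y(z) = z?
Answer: 529923/784 ≈ 675.92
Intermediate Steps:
d = 681 (d = -3*(-227) = 681)
R = -28 (R = -30 + 2 = -28)
x(T) = T**2
k(X, a) = a/784 (k(X, a) = a/((-28)**2) = a/784)
1327*k(Y(-3), -3) + d = 1327*((1/784)*(-3)) + 681 = 1327*(-3/784) + 681 = -3981/784 + 681 = 529923/784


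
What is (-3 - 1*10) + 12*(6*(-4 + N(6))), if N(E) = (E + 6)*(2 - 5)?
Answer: -2893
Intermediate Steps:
N(E) = -18 - 3*E (N(E) = (6 + E)*(-3) = -18 - 3*E)
(-3 - 1*10) + 12*(6*(-4 + N(6))) = (-3 - 1*10) + 12*(6*(-4 + (-18 - 3*6))) = (-3 - 10) + 12*(6*(-4 + (-18 - 18))) = -13 + 12*(6*(-4 - 36)) = -13 + 12*(6*(-40)) = -13 + 12*(-240) = -13 - 2880 = -2893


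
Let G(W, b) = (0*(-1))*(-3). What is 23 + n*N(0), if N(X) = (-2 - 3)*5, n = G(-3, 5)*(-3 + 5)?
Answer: 23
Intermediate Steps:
G(W, b) = 0 (G(W, b) = 0*(-3) = 0)
n = 0 (n = 0*(-3 + 5) = 0*2 = 0)
N(X) = -25 (N(X) = -5*5 = -25)
23 + n*N(0) = 23 + 0*(-25) = 23 + 0 = 23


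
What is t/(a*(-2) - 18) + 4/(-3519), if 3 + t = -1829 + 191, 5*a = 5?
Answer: 5774599/70380 ≈ 82.049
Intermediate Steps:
a = 1 (a = (⅕)*5 = 1)
t = -1641 (t = -3 + (-1829 + 191) = -3 - 1638 = -1641)
t/(a*(-2) - 18) + 4/(-3519) = -1641/(1*(-2) - 18) + 4/(-3519) = -1641/(-2 - 18) + 4*(-1/3519) = -1641/(-20) - 4/3519 = -1641*(-1/20) - 4/3519 = 1641/20 - 4/3519 = 5774599/70380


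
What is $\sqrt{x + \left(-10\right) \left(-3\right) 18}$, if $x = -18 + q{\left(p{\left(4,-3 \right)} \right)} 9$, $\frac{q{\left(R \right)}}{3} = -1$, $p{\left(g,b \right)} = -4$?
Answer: $3 \sqrt{55} \approx 22.249$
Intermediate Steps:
$q{\left(R \right)} = -3$ ($q{\left(R \right)} = 3 \left(-1\right) = -3$)
$x = -45$ ($x = -18 - 27 = -45$)
$\sqrt{x + \left(-10\right) \left(-3\right) 18} = \sqrt{-45 + \left(-10\right) \left(-3\right) 18} = \sqrt{-45 + 30 \cdot 18} = \sqrt{-45 + 540} = \sqrt{495} = 3 \sqrt{55}$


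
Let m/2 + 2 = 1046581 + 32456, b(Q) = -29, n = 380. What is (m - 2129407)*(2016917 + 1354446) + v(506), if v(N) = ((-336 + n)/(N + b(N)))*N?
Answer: 46094121170377/477 ≈ 9.6633e+10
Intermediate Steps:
m = 2158070 (m = -4 + 2*(1046581 + 32456) = -4 + 2*1079037 = -4 + 2158074 = 2158070)
v(N) = 44*N/(-29 + N) (v(N) = ((-336 + 380)/(N - 29))*N = (44/(-29 + N))*N = 44*N/(-29 + N))
(m - 2129407)*(2016917 + 1354446) + v(506) = (2158070 - 2129407)*(2016917 + 1354446) + 44*506/(-29 + 506) = 28663*3371363 + 44*506/477 = 96633377669 + 44*506*(1/477) = 96633377669 + 22264/477 = 46094121170377/477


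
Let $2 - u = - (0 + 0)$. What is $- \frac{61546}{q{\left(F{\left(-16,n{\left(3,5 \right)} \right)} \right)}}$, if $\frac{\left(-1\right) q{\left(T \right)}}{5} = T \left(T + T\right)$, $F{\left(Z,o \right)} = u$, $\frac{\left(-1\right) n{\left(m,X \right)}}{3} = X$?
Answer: $\frac{30773}{20} \approx 1538.7$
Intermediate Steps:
$n{\left(m,X \right)} = - 3 X$
$u = 2$ ($u = 2 - - (0 + 0) = 2 - \left(-1\right) 0 = 2 - 0 = 2 + 0 = 2$)
$F{\left(Z,o \right)} = 2$
$q{\left(T \right)} = - 10 T^{2}$ ($q{\left(T \right)} = - 5 T \left(T + T\right) = - 5 T 2 T = - 5 \cdot 2 T^{2} = - 10 T^{2}$)
$- \frac{61546}{q{\left(F{\left(-16,n{\left(3,5 \right)} \right)} \right)}} = - \frac{61546}{\left(-10\right) 2^{2}} = - \frac{61546}{\left(-10\right) 4} = - \frac{61546}{-40} = \left(-61546\right) \left(- \frac{1}{40}\right) = \frac{30773}{20}$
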